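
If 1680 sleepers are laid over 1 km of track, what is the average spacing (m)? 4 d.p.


Spacing = 1000 m / number of sleepers
Spacing = 1000 / 1680
Spacing = 0.5952 m

0.5952


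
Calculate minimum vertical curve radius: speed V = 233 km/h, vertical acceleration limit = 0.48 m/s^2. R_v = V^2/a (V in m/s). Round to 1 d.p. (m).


Convert speed: V = 233 / 3.6 = 64.7222 m/s
V^2 = 4188.966 m^2/s^2
R_v = 4188.966 / 0.48
R_v = 8727.0 m

8727.0


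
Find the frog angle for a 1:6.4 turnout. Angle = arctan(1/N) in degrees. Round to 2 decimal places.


1/N = 1/6.4 = 0.15625
angle = arctan(0.15625) = 0.154997 rad
angle = 0.154997 * 180/pi = 8.88 degrees

8.88


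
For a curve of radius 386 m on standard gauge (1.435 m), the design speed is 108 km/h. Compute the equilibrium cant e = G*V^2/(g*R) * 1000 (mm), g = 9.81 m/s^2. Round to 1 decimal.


Convert speed: V = 108 / 3.6 = 30.0 m/s
Apply formula: e = 1.435 * 30.0^2 / (9.81 * 386)
e = 1.435 * 900.0 / 3786.66
e = 0.341066 m = 341.1 mm

341.1


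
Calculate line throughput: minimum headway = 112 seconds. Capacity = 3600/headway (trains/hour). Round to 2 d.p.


Capacity = 3600 / headway
Capacity = 3600 / 112
Capacity = 32.14 trains/hour

32.14


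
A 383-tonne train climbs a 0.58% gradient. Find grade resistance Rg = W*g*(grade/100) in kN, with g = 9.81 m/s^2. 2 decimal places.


Rg = W * 9.81 * grade / 100
Rg = 383 * 9.81 * 0.58 / 100
Rg = 3757.23 * 0.0058
Rg = 21.79 kN

21.79


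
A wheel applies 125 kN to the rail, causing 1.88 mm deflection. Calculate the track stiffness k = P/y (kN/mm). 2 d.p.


Track stiffness k = P / y
k = 125 / 1.88
k = 66.49 kN/mm

66.49


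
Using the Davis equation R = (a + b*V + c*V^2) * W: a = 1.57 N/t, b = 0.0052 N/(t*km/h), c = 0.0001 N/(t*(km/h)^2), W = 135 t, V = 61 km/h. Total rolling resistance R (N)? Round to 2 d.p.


b*V = 0.0052 * 61 = 0.3172
c*V^2 = 0.0001 * 3721 = 0.3721
R_per_t = 1.57 + 0.3172 + 0.3721 = 2.2593 N/t
R_total = 2.2593 * 135 = 305.01 N

305.01


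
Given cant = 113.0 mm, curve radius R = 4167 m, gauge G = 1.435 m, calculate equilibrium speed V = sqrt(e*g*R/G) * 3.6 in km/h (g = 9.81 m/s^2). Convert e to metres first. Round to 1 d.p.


Convert cant: e = 113.0 mm = 0.1130 m
V_ms = sqrt(0.1130 * 9.81 * 4167 / 1.435)
V_ms = sqrt(3218.985721) = 56.7361 m/s
V = 56.7361 * 3.6 = 204.2 km/h

204.2


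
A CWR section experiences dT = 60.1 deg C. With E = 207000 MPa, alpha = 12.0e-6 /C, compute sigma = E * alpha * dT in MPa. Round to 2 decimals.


sigma = E * alpha * dT
sigma = 207000 * 12.0e-6 * 60.1
sigma = 2.484 * 60.1
sigma = 149.29 MPa

149.29


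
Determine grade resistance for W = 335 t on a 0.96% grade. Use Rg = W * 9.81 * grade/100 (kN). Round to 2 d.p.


Rg = W * 9.81 * grade / 100
Rg = 335 * 9.81 * 0.96 / 100
Rg = 3286.35 * 0.0096
Rg = 31.55 kN

31.55


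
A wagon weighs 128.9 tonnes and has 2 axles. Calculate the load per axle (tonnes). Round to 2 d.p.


Load per axle = total weight / number of axles
Load = 128.9 / 2
Load = 64.45 tonnes

64.45


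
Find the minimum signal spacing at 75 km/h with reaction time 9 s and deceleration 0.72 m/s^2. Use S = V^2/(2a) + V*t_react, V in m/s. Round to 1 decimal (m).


V = 75 / 3.6 = 20.8333 m/s
Braking distance = 20.8333^2 / (2*0.72) = 301.4082 m
Sighting distance = 20.8333 * 9 = 187.5 m
S = 301.4082 + 187.5 = 488.9 m

488.9


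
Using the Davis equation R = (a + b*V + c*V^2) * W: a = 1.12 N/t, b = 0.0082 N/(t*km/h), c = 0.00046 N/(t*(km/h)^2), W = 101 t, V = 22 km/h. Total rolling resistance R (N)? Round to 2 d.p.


b*V = 0.0082 * 22 = 0.1804
c*V^2 = 0.00046 * 484 = 0.22264
R_per_t = 1.12 + 0.1804 + 0.22264 = 1.52304 N/t
R_total = 1.52304 * 101 = 153.83 N

153.83


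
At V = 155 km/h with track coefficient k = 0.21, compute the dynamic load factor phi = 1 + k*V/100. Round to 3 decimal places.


phi = 1 + k * V / 100
phi = 1 + 0.21 * 155 / 100
phi = 1 + 0.3255
phi = 1.326

1.326


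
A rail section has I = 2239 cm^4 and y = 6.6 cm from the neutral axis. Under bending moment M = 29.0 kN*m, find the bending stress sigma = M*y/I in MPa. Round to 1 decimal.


Convert units:
M = 29.0 kN*m = 29000000 N*mm
y = 6.6 cm = 66 mm
I = 2239 cm^4 = 22390000 mm^4
sigma = 29000000 * 66 / 22390000
sigma = 85.5 MPa

85.5


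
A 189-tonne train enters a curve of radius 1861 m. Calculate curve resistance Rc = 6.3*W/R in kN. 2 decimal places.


Rc = 6.3 * W / R
Rc = 6.3 * 189 / 1861
Rc = 1190.7 / 1861
Rc = 0.64 kN

0.64


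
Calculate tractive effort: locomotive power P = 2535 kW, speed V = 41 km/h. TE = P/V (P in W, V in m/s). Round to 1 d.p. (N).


Convert: P = 2535 kW = 2535000 W
V = 41 / 3.6 = 11.3889 m/s
TE = 2535000 / 11.3889
TE = 222585.4 N

222585.4


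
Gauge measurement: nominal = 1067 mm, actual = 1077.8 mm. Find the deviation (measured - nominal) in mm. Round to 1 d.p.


Deviation = measured - nominal
Deviation = 1077.8 - 1067
Deviation = 10.8 mm

10.8


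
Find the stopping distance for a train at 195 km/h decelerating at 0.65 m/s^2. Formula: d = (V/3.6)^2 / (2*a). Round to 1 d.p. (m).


Convert speed: V = 195 / 3.6 = 54.1667 m/s
V^2 = 2934.0278
d = 2934.0278 / (2 * 0.65)
d = 2934.0278 / 1.3
d = 2256.9 m

2256.9


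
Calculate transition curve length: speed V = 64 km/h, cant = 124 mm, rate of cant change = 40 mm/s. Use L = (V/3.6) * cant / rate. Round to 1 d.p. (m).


Convert speed: V = 64 / 3.6 = 17.7778 m/s
L = 17.7778 * 124 / 40
L = 2204.4444 / 40
L = 55.1 m

55.1


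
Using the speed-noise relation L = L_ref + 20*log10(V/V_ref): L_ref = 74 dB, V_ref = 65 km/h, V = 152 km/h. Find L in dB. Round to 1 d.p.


V/V_ref = 152 / 65 = 2.338462
log10(2.338462) = 0.36893
20 * 0.36893 = 7.3786
L = 74 + 7.3786 = 81.4 dB

81.4


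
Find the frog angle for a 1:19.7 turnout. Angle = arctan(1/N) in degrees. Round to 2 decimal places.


1/N = 1/19.7 = 0.050761
angle = arctan(0.050761) = 0.050718 rad
angle = 0.050718 * 180/pi = 2.91 degrees

2.91


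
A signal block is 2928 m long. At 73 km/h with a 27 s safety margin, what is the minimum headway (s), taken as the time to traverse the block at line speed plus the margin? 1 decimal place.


V = 73 / 3.6 = 20.2778 m/s
Block traversal time = 2928 / 20.2778 = 144.3945 s
Headway = 144.3945 + 27
Headway = 171.4 s

171.4


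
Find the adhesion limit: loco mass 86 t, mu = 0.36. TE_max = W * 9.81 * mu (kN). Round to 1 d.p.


TE_max = W * g * mu
TE_max = 86 * 9.81 * 0.36
TE_max = 843.66 * 0.36
TE_max = 303.7 kN

303.7


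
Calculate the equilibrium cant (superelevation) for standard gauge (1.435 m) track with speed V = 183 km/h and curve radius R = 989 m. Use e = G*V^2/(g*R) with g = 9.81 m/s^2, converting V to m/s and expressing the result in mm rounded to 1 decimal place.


Convert speed: V = 183 / 3.6 = 50.8333 m/s
Apply formula: e = 1.435 * 50.8333^2 / (9.81 * 989)
e = 1.435 * 2584.0278 / 9702.09
e = 0.382194 m = 382.2 mm

382.2


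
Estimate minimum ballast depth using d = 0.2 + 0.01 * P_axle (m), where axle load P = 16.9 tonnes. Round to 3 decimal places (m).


d = 0.2 + 0.01 * 16.9
d = 0.2 + 0.169
d = 0.369 m

0.369


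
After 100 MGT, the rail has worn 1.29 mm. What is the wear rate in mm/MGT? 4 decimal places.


Wear rate = total wear / cumulative tonnage
Rate = 1.29 / 100
Rate = 0.0129 mm/MGT

0.0129


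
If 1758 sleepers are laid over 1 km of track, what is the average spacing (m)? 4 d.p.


Spacing = 1000 m / number of sleepers
Spacing = 1000 / 1758
Spacing = 0.5688 m

0.5688


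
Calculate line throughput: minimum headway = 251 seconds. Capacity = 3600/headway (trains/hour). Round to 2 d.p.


Capacity = 3600 / headway
Capacity = 3600 / 251
Capacity = 14.34 trains/hour

14.34


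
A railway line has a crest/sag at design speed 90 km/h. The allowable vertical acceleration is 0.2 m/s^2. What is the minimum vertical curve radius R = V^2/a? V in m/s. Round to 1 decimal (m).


Convert speed: V = 90 / 3.6 = 25.0 m/s
V^2 = 625.0 m^2/s^2
R_v = 625.0 / 0.2
R_v = 3125.0 m

3125.0


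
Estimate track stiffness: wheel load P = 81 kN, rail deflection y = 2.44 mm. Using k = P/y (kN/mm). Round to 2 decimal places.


Track stiffness k = P / y
k = 81 / 2.44
k = 33.20 kN/mm

33.20


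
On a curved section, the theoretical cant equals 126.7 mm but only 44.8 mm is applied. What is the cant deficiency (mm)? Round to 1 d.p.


Cant deficiency = equilibrium cant - actual cant
CD = 126.7 - 44.8
CD = 81.9 mm

81.9


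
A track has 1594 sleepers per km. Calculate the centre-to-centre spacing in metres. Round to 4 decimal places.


Spacing = 1000 m / number of sleepers
Spacing = 1000 / 1594
Spacing = 0.6274 m

0.6274


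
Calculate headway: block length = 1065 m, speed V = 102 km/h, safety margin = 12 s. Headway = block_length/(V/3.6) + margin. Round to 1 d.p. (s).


V = 102 / 3.6 = 28.3333 m/s
Block traversal time = 1065 / 28.3333 = 37.5882 s
Headway = 37.5882 + 12
Headway = 49.6 s

49.6


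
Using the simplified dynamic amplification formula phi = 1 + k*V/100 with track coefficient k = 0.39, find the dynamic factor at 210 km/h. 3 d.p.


phi = 1 + k * V / 100
phi = 1 + 0.39 * 210 / 100
phi = 1 + 0.819
phi = 1.819

1.819


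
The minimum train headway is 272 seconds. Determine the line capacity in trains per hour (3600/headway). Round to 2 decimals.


Capacity = 3600 / headway
Capacity = 3600 / 272
Capacity = 13.24 trains/hour

13.24


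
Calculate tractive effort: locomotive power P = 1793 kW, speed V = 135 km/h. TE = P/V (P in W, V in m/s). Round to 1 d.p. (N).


Convert: P = 1793 kW = 1793000 W
V = 135 / 3.6 = 37.5 m/s
TE = 1793000 / 37.5
TE = 47813.3 N

47813.3


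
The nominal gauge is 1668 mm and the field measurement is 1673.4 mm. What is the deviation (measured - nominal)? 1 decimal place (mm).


Deviation = measured - nominal
Deviation = 1673.4 - 1668
Deviation = 5.4 mm

5.4


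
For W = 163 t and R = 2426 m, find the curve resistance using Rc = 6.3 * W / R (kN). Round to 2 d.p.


Rc = 6.3 * W / R
Rc = 6.3 * 163 / 2426
Rc = 1026.9 / 2426
Rc = 0.42 kN

0.42


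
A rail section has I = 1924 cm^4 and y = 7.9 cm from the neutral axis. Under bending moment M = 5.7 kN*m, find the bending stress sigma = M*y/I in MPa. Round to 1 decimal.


Convert units:
M = 5.7 kN*m = 5700000 N*mm
y = 7.9 cm = 79 mm
I = 1924 cm^4 = 19240000 mm^4
sigma = 5700000 * 79 / 19240000
sigma = 23.4 MPa

23.4


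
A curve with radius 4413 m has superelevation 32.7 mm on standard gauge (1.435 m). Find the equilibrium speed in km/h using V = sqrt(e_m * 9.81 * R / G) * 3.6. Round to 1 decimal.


Convert cant: e = 32.7 mm = 0.0327 m
V_ms = sqrt(0.0327 * 9.81 * 4413 / 1.435)
V_ms = sqrt(986.503854) = 31.4087 m/s
V = 31.4087 * 3.6 = 113.1 km/h

113.1


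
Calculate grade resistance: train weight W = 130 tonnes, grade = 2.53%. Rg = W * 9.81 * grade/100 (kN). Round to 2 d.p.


Rg = W * 9.81 * grade / 100
Rg = 130 * 9.81 * 2.53 / 100
Rg = 1275.3 * 0.0253
Rg = 32.27 kN

32.27


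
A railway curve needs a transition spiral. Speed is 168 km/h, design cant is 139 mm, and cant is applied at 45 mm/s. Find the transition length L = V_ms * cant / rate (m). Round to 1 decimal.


Convert speed: V = 168 / 3.6 = 46.6667 m/s
L = 46.6667 * 139 / 45
L = 6486.6667 / 45
L = 144.1 m

144.1


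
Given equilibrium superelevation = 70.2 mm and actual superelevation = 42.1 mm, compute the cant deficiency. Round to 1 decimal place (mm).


Cant deficiency = equilibrium cant - actual cant
CD = 70.2 - 42.1
CD = 28.1 mm

28.1


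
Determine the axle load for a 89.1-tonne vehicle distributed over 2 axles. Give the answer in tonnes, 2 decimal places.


Load per axle = total weight / number of axles
Load = 89.1 / 2
Load = 44.55 tonnes

44.55


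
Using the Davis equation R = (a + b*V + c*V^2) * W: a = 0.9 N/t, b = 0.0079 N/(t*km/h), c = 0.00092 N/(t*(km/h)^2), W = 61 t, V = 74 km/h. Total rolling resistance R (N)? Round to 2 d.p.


b*V = 0.0079 * 74 = 0.5846
c*V^2 = 0.00092 * 5476 = 5.03792
R_per_t = 0.9 + 0.5846 + 5.03792 = 6.52252 N/t
R_total = 6.52252 * 61 = 397.87 N

397.87


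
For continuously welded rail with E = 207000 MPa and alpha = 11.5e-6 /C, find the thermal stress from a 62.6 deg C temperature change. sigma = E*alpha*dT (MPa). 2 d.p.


sigma = E * alpha * dT
sigma = 207000 * 11.5e-6 * 62.6
sigma = 2.3805 * 62.6
sigma = 149.02 MPa

149.02


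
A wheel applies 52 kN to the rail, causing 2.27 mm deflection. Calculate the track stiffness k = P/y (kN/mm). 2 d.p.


Track stiffness k = P / y
k = 52 / 2.27
k = 22.91 kN/mm

22.91


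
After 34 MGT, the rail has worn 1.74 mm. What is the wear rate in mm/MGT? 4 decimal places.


Wear rate = total wear / cumulative tonnage
Rate = 1.74 / 34
Rate = 0.0512 mm/MGT

0.0512


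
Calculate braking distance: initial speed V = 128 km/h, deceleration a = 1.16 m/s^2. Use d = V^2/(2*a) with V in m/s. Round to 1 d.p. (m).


Convert speed: V = 128 / 3.6 = 35.5556 m/s
V^2 = 1264.1975
d = 1264.1975 / (2 * 1.16)
d = 1264.1975 / 2.32
d = 544.9 m

544.9


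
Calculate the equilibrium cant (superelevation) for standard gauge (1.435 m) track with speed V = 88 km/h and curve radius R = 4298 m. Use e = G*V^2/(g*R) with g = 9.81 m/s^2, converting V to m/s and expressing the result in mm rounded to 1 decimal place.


Convert speed: V = 88 / 3.6 = 24.4444 m/s
Apply formula: e = 1.435 * 24.4444^2 / (9.81 * 4298)
e = 1.435 * 597.5309 / 42163.38
e = 0.020337 m = 20.3 mm

20.3


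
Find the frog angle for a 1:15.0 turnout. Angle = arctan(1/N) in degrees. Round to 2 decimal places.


1/N = 1/15.0 = 0.066667
angle = arctan(0.066667) = 0.066568 rad
angle = 0.066568 * 180/pi = 3.81 degrees

3.81


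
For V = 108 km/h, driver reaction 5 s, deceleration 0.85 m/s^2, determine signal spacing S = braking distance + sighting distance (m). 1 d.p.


V = 108 / 3.6 = 30.0 m/s
Braking distance = 30.0^2 / (2*0.85) = 529.4118 m
Sighting distance = 30.0 * 5 = 150.0 m
S = 529.4118 + 150.0 = 679.4 m

679.4


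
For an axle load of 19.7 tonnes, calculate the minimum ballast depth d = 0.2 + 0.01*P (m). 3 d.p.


d = 0.2 + 0.01 * 19.7
d = 0.2 + 0.197
d = 0.397 m

0.397


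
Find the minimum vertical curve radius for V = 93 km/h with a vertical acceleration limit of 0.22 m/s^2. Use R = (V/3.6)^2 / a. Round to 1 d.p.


Convert speed: V = 93 / 3.6 = 25.8333 m/s
V^2 = 667.3611 m^2/s^2
R_v = 667.3611 / 0.22
R_v = 3033.5 m

3033.5


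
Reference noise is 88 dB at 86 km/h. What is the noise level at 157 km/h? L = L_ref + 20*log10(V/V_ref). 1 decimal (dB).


V/V_ref = 157 / 86 = 1.825581
log10(1.825581) = 0.261401
20 * 0.261401 = 5.228
L = 88 + 5.228 = 93.2 dB

93.2


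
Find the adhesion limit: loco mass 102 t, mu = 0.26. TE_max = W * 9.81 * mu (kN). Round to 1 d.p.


TE_max = W * g * mu
TE_max = 102 * 9.81 * 0.26
TE_max = 1000.62 * 0.26
TE_max = 260.2 kN

260.2


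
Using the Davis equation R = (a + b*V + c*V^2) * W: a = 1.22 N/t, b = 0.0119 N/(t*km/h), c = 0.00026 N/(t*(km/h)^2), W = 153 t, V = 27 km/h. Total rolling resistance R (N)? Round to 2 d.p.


b*V = 0.0119 * 27 = 0.3213
c*V^2 = 0.00026 * 729 = 0.18954
R_per_t = 1.22 + 0.3213 + 0.18954 = 1.73084 N/t
R_total = 1.73084 * 153 = 264.82 N

264.82


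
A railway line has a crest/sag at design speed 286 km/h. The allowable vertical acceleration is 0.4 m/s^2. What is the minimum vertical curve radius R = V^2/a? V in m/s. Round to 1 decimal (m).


Convert speed: V = 286 / 3.6 = 79.4444 m/s
V^2 = 6311.4198 m^2/s^2
R_v = 6311.4198 / 0.4
R_v = 15778.5 m

15778.5


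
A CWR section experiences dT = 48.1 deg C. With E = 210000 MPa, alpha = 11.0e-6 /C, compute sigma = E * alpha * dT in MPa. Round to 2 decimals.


sigma = E * alpha * dT
sigma = 210000 * 11.0e-6 * 48.1
sigma = 2.31 * 48.1
sigma = 111.11 MPa

111.11


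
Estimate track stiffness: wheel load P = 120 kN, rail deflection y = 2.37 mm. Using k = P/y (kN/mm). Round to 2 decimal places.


Track stiffness k = P / y
k = 120 / 2.37
k = 50.63 kN/mm

50.63


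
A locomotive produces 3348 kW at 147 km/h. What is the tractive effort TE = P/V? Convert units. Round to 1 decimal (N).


Convert: P = 3348 kW = 3348000 W
V = 147 / 3.6 = 40.8333 m/s
TE = 3348000 / 40.8333
TE = 81991.8 N

81991.8


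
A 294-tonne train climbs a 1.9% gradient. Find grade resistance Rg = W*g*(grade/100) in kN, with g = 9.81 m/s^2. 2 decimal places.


Rg = W * 9.81 * grade / 100
Rg = 294 * 9.81 * 1.9 / 100
Rg = 2884.14 * 0.019
Rg = 54.80 kN

54.80


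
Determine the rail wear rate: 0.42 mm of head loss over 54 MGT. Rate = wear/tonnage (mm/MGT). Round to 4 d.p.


Wear rate = total wear / cumulative tonnage
Rate = 0.42 / 54
Rate = 0.0078 mm/MGT

0.0078


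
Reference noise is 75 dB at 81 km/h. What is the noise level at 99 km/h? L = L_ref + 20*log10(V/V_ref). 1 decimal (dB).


V/V_ref = 99 / 81 = 1.222222
log10(1.222222) = 0.08715
20 * 0.08715 = 1.743
L = 75 + 1.743 = 76.7 dB

76.7


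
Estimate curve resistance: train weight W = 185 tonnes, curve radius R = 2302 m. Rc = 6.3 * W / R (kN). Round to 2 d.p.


Rc = 6.3 * W / R
Rc = 6.3 * 185 / 2302
Rc = 1165.5 / 2302
Rc = 0.51 kN

0.51


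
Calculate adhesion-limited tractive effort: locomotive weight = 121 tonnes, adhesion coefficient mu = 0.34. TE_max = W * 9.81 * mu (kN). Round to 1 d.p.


TE_max = W * g * mu
TE_max = 121 * 9.81 * 0.34
TE_max = 1187.01 * 0.34
TE_max = 403.6 kN

403.6


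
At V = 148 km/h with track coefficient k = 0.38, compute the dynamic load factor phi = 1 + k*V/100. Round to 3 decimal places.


phi = 1 + k * V / 100
phi = 1 + 0.38 * 148 / 100
phi = 1 + 0.5624
phi = 1.562

1.562


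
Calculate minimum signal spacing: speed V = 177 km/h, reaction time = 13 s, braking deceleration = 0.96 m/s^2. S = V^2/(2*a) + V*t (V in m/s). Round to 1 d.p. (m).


V = 177 / 3.6 = 49.1667 m/s
Braking distance = 49.1667^2 / (2*0.96) = 1259.0422 m
Sighting distance = 49.1667 * 13 = 639.1667 m
S = 1259.0422 + 639.1667 = 1898.2 m

1898.2


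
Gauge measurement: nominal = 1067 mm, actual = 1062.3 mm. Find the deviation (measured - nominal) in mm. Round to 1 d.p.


Deviation = measured - nominal
Deviation = 1062.3 - 1067
Deviation = -4.7 mm

-4.7


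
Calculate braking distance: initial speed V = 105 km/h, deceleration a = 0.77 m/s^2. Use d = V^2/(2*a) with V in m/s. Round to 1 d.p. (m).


Convert speed: V = 105 / 3.6 = 29.1667 m/s
V^2 = 850.6944
d = 850.6944 / (2 * 0.77)
d = 850.6944 / 1.54
d = 552.4 m

552.4


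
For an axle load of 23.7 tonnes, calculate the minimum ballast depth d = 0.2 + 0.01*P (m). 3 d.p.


d = 0.2 + 0.01 * 23.7
d = 0.2 + 0.237
d = 0.437 m

0.437


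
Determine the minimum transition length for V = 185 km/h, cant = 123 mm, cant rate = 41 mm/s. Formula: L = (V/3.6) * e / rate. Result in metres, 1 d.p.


Convert speed: V = 185 / 3.6 = 51.3889 m/s
L = 51.3889 * 123 / 41
L = 6320.8333 / 41
L = 154.2 m

154.2


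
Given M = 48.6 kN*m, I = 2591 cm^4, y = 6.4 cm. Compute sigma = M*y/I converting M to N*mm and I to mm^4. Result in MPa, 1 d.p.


Convert units:
M = 48.6 kN*m = 48600000 N*mm
y = 6.4 cm = 64 mm
I = 2591 cm^4 = 25910000 mm^4
sigma = 48600000 * 64 / 25910000
sigma = 120.0 MPa

120.0


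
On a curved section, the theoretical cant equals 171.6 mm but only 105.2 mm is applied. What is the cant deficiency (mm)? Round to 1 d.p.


Cant deficiency = equilibrium cant - actual cant
CD = 171.6 - 105.2
CD = 66.4 mm

66.4


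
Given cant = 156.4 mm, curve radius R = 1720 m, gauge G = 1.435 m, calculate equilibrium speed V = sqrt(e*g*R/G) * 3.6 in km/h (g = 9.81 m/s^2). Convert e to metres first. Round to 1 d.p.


Convert cant: e = 156.4 mm = 0.1564 m
V_ms = sqrt(0.1564 * 9.81 * 1720 / 1.435)
V_ms = sqrt(1839.002425) = 42.8836 m/s
V = 42.8836 * 3.6 = 154.4 km/h

154.4


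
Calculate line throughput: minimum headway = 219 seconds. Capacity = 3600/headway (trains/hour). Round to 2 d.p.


Capacity = 3600 / headway
Capacity = 3600 / 219
Capacity = 16.44 trains/hour

16.44


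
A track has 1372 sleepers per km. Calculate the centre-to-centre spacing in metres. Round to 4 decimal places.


Spacing = 1000 m / number of sleepers
Spacing = 1000 / 1372
Spacing = 0.7289 m

0.7289


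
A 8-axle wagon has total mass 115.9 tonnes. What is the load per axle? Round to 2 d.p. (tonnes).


Load per axle = total weight / number of axles
Load = 115.9 / 8
Load = 14.49 tonnes

14.49


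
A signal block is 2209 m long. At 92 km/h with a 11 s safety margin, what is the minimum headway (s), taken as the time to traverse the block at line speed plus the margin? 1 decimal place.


V = 92 / 3.6 = 25.5556 m/s
Block traversal time = 2209 / 25.5556 = 86.4391 s
Headway = 86.4391 + 11
Headway = 97.4 s

97.4


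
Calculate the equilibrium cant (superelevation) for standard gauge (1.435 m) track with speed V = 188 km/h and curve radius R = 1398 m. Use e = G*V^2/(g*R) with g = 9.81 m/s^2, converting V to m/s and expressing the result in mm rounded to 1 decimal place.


Convert speed: V = 188 / 3.6 = 52.2222 m/s
Apply formula: e = 1.435 * 52.2222^2 / (9.81 * 1398)
e = 1.435 * 2727.1605 / 13714.38
e = 0.285356 m = 285.4 mm

285.4


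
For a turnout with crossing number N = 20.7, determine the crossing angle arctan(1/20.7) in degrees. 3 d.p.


1/N = 1/20.7 = 0.048309
angle = arctan(0.048309) = 0.048272 rad
angle = 0.048272 * 180/pi = 2.766 degrees

2.766


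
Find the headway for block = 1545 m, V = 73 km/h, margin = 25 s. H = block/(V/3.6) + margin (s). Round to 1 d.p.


V = 73 / 3.6 = 20.2778 m/s
Block traversal time = 1545 / 20.2778 = 76.1918 s
Headway = 76.1918 + 25
Headway = 101.2 s

101.2


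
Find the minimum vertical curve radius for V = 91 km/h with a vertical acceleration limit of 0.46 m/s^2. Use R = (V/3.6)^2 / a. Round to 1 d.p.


Convert speed: V = 91 / 3.6 = 25.2778 m/s
V^2 = 638.966 m^2/s^2
R_v = 638.966 / 0.46
R_v = 1389.1 m

1389.1


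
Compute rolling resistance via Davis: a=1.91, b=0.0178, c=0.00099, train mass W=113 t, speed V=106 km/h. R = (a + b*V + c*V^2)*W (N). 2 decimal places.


b*V = 0.0178 * 106 = 1.8868
c*V^2 = 0.00099 * 11236 = 11.12364
R_per_t = 1.91 + 1.8868 + 11.12364 = 14.92044 N/t
R_total = 14.92044 * 113 = 1686.01 N

1686.01


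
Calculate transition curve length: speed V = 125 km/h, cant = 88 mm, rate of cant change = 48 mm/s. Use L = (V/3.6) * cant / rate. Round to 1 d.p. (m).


Convert speed: V = 125 / 3.6 = 34.7222 m/s
L = 34.7222 * 88 / 48
L = 3055.5556 / 48
L = 63.7 m

63.7


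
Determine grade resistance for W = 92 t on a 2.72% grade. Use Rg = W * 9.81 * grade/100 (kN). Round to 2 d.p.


Rg = W * 9.81 * grade / 100
Rg = 92 * 9.81 * 2.72 / 100
Rg = 902.52 * 0.0272
Rg = 24.55 kN

24.55


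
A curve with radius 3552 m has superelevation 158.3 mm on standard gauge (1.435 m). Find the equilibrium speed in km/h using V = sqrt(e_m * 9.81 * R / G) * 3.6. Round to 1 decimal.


Convert cant: e = 158.3 mm = 0.1583 m
V_ms = sqrt(0.1583 * 9.81 * 3552 / 1.435)
V_ms = sqrt(3843.890241) = 61.9991 m/s
V = 61.9991 * 3.6 = 223.2 km/h

223.2


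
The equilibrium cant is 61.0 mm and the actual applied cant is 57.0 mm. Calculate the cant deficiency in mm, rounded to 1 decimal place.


Cant deficiency = equilibrium cant - actual cant
CD = 61.0 - 57.0
CD = 4.0 mm

4.0


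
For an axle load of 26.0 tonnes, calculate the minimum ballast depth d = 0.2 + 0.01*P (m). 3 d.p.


d = 0.2 + 0.01 * 26.0
d = 0.2 + 0.26
d = 0.460 m

0.460


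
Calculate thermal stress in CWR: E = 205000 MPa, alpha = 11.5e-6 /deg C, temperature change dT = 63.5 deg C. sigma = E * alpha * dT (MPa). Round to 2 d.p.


sigma = E * alpha * dT
sigma = 205000 * 11.5e-6 * 63.5
sigma = 2.3575 * 63.5
sigma = 149.70 MPa

149.70


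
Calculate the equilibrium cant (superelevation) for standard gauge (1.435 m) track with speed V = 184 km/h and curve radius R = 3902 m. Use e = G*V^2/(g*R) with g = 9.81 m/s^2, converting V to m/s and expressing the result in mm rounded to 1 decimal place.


Convert speed: V = 184 / 3.6 = 51.1111 m/s
Apply formula: e = 1.435 * 51.1111^2 / (9.81 * 3902)
e = 1.435 * 2612.3457 / 38278.62
e = 0.097932 m = 97.9 mm

97.9


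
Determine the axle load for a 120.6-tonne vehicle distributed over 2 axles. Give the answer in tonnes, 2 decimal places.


Load per axle = total weight / number of axles
Load = 120.6 / 2
Load = 60.30 tonnes

60.30


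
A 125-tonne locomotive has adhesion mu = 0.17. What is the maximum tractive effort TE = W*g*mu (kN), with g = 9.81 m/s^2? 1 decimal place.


TE_max = W * g * mu
TE_max = 125 * 9.81 * 0.17
TE_max = 1226.25 * 0.17
TE_max = 208.5 kN

208.5


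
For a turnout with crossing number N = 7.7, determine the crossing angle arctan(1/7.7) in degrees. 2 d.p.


1/N = 1/7.7 = 0.12987
angle = arctan(0.12987) = 0.129147 rad
angle = 0.129147 * 180/pi = 7.40 degrees

7.40


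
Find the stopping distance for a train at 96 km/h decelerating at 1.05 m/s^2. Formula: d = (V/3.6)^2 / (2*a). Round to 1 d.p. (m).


Convert speed: V = 96 / 3.6 = 26.6667 m/s
V^2 = 711.1111
d = 711.1111 / (2 * 1.05)
d = 711.1111 / 2.1
d = 338.6 m

338.6


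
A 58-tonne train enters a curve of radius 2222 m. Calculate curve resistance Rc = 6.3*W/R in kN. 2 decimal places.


Rc = 6.3 * W / R
Rc = 6.3 * 58 / 2222
Rc = 365.4 / 2222
Rc = 0.16 kN

0.16


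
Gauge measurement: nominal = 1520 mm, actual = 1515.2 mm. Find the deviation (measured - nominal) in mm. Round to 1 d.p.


Deviation = measured - nominal
Deviation = 1515.2 - 1520
Deviation = -4.8 mm

-4.8


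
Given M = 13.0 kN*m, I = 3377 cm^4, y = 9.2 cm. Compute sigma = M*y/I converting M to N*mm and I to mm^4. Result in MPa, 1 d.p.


Convert units:
M = 13.0 kN*m = 13000000 N*mm
y = 9.2 cm = 92 mm
I = 3377 cm^4 = 33770000 mm^4
sigma = 13000000 * 92 / 33770000
sigma = 35.4 MPa

35.4


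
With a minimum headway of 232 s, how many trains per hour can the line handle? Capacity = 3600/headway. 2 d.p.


Capacity = 3600 / headway
Capacity = 3600 / 232
Capacity = 15.52 trains/hour

15.52


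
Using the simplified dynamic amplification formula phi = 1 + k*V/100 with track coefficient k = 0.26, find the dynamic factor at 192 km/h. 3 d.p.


phi = 1 + k * V / 100
phi = 1 + 0.26 * 192 / 100
phi = 1 + 0.4992
phi = 1.499

1.499


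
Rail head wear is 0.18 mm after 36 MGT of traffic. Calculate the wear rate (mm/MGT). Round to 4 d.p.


Wear rate = total wear / cumulative tonnage
Rate = 0.18 / 36
Rate = 0.0050 mm/MGT

0.0050


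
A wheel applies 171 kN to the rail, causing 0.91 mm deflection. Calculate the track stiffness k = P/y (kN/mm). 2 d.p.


Track stiffness k = P / y
k = 171 / 0.91
k = 187.91 kN/mm

187.91


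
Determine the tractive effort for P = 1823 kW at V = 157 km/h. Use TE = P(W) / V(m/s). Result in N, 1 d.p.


Convert: P = 1823 kW = 1823000 W
V = 157 / 3.6 = 43.6111 m/s
TE = 1823000 / 43.6111
TE = 41801.3 N

41801.3


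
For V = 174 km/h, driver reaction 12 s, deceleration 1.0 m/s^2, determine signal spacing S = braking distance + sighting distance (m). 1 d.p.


V = 174 / 3.6 = 48.3333 m/s
Braking distance = 48.3333^2 / (2*1.0) = 1168.0556 m
Sighting distance = 48.3333 * 12 = 580.0 m
S = 1168.0556 + 580.0 = 1748.1 m

1748.1


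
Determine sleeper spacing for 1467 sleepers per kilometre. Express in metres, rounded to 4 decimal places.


Spacing = 1000 m / number of sleepers
Spacing = 1000 / 1467
Spacing = 0.6817 m

0.6817


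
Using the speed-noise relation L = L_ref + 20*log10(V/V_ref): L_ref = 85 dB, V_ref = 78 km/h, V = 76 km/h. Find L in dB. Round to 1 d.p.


V/V_ref = 76 / 78 = 0.974359
log10(0.974359) = -0.011281
20 * -0.011281 = -0.2256
L = 85 + -0.2256 = 84.8 dB

84.8


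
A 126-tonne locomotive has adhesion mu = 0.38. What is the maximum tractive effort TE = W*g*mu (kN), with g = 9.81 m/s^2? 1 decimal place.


TE_max = W * g * mu
TE_max = 126 * 9.81 * 0.38
TE_max = 1236.06 * 0.38
TE_max = 469.7 kN

469.7


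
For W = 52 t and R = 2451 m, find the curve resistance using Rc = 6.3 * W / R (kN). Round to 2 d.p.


Rc = 6.3 * W / R
Rc = 6.3 * 52 / 2451
Rc = 327.6 / 2451
Rc = 0.13 kN

0.13


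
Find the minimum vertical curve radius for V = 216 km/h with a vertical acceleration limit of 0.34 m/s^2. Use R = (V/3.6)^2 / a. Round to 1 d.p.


Convert speed: V = 216 / 3.6 = 60.0 m/s
V^2 = 3600.0 m^2/s^2
R_v = 3600.0 / 0.34
R_v = 10588.2 m

10588.2


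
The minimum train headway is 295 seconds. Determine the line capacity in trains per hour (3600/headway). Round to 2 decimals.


Capacity = 3600 / headway
Capacity = 3600 / 295
Capacity = 12.20 trains/hour

12.20


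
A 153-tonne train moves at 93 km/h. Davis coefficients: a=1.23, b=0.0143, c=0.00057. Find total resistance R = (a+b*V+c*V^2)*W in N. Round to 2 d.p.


b*V = 0.0143 * 93 = 1.3299
c*V^2 = 0.00057 * 8649 = 4.92993
R_per_t = 1.23 + 1.3299 + 4.92993 = 7.48983 N/t
R_total = 7.48983 * 153 = 1145.94 N

1145.94


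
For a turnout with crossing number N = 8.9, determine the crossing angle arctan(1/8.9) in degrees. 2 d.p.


1/N = 1/8.9 = 0.11236
angle = arctan(0.11236) = 0.11189 rad
angle = 0.11189 * 180/pi = 6.41 degrees

6.41


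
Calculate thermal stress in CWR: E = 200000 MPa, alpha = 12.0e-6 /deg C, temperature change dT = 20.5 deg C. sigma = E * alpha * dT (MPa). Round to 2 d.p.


sigma = E * alpha * dT
sigma = 200000 * 12.0e-6 * 20.5
sigma = 2.4 * 20.5
sigma = 49.20 MPa

49.20


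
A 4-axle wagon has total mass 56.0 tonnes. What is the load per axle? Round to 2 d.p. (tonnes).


Load per axle = total weight / number of axles
Load = 56.0 / 4
Load = 14.00 tonnes

14.00


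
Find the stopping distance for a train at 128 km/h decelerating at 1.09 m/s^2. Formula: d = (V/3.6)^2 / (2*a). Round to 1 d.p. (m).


Convert speed: V = 128 / 3.6 = 35.5556 m/s
V^2 = 1264.1975
d = 1264.1975 / (2 * 1.09)
d = 1264.1975 / 2.18
d = 579.9 m

579.9


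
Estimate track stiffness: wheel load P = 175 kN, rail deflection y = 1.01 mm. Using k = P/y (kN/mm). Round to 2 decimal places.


Track stiffness k = P / y
k = 175 / 1.01
k = 173.27 kN/mm

173.27


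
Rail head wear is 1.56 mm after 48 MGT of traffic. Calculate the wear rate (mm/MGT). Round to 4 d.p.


Wear rate = total wear / cumulative tonnage
Rate = 1.56 / 48
Rate = 0.0325 mm/MGT

0.0325


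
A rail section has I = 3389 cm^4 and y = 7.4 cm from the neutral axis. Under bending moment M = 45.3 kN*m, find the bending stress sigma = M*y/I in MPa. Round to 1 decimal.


Convert units:
M = 45.3 kN*m = 45300000 N*mm
y = 7.4 cm = 74 mm
I = 3389 cm^4 = 33890000 mm^4
sigma = 45300000 * 74 / 33890000
sigma = 98.9 MPa

98.9


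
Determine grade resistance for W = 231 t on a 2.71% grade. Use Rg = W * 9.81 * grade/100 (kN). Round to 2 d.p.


Rg = W * 9.81 * grade / 100
Rg = 231 * 9.81 * 2.71 / 100
Rg = 2266.11 * 0.0271
Rg = 61.41 kN

61.41


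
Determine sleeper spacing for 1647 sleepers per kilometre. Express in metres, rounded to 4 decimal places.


Spacing = 1000 m / number of sleepers
Spacing = 1000 / 1647
Spacing = 0.6072 m

0.6072


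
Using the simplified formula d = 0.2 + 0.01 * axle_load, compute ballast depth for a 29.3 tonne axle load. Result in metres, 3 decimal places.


d = 0.2 + 0.01 * 29.3
d = 0.2 + 0.293
d = 0.493 m

0.493


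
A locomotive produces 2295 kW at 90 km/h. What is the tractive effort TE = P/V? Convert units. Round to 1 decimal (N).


Convert: P = 2295 kW = 2295000 W
V = 90 / 3.6 = 25.0 m/s
TE = 2295000 / 25.0
TE = 91800.0 N

91800.0


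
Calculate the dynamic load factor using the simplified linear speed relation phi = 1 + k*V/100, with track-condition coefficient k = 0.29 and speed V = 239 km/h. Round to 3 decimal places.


phi = 1 + k * V / 100
phi = 1 + 0.29 * 239 / 100
phi = 1 + 0.6931
phi = 1.693

1.693


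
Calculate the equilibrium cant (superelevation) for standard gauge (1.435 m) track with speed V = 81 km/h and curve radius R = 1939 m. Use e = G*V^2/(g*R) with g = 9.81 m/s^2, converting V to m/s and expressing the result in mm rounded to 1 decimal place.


Convert speed: V = 81 / 3.6 = 22.5 m/s
Apply formula: e = 1.435 * 22.5^2 / (9.81 * 1939)
e = 1.435 * 506.25 / 19021.59
e = 0.038192 m = 38.2 mm

38.2


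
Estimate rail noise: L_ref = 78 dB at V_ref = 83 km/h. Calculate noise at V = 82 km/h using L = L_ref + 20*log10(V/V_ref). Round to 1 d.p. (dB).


V/V_ref = 82 / 83 = 0.987952
log10(0.987952) = -0.005264
20 * -0.005264 = -0.1053
L = 78 + -0.1053 = 77.9 dB

77.9


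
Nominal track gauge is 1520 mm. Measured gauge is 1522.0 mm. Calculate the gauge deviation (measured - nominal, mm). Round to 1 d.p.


Deviation = measured - nominal
Deviation = 1522.0 - 1520
Deviation = 2.0 mm

2.0


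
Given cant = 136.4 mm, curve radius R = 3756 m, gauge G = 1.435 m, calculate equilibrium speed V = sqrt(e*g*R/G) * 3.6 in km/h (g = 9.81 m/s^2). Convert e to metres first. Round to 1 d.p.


Convert cant: e = 136.4 mm = 0.1364 m
V_ms = sqrt(0.1364 * 9.81 * 3756 / 1.435)
V_ms = sqrt(3502.329968) = 59.1805 m/s
V = 59.1805 * 3.6 = 213.0 km/h

213.0


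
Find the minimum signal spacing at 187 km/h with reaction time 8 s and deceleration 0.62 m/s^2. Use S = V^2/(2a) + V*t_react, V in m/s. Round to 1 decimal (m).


V = 187 / 3.6 = 51.9444 m/s
Braking distance = 51.9444^2 / (2*0.62) = 2175.9882 m
Sighting distance = 51.9444 * 8 = 415.5556 m
S = 2175.9882 + 415.5556 = 2591.5 m

2591.5


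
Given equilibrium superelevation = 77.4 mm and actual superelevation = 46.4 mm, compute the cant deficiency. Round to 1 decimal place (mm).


Cant deficiency = equilibrium cant - actual cant
CD = 77.4 - 46.4
CD = 31.0 mm

31.0


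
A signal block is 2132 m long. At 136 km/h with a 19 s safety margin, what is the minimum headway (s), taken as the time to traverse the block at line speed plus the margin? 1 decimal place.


V = 136 / 3.6 = 37.7778 m/s
Block traversal time = 2132 / 37.7778 = 56.4353 s
Headway = 56.4353 + 19
Headway = 75.4 s

75.4


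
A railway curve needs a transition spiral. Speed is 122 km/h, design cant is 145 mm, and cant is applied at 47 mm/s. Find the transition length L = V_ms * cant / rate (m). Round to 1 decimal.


Convert speed: V = 122 / 3.6 = 33.8889 m/s
L = 33.8889 * 145 / 47
L = 4913.8889 / 47
L = 104.6 m

104.6


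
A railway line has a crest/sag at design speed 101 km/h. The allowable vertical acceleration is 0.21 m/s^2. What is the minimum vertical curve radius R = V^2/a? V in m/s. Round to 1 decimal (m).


Convert speed: V = 101 / 3.6 = 28.0556 m/s
V^2 = 787.1142 m^2/s^2
R_v = 787.1142 / 0.21
R_v = 3748.2 m

3748.2


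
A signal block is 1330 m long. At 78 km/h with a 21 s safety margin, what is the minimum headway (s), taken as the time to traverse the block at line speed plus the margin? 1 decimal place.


V = 78 / 3.6 = 21.6667 m/s
Block traversal time = 1330 / 21.6667 = 61.3846 s
Headway = 61.3846 + 21
Headway = 82.4 s

82.4


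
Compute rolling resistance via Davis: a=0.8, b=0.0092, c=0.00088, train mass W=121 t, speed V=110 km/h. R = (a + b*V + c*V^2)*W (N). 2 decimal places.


b*V = 0.0092 * 110 = 1.012
c*V^2 = 0.00088 * 12100 = 10.648
R_per_t = 0.8 + 1.012 + 10.648 = 12.46 N/t
R_total = 12.46 * 121 = 1507.66 N

1507.66


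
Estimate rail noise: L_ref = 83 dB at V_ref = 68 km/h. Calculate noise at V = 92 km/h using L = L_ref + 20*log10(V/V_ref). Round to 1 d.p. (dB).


V/V_ref = 92 / 68 = 1.352941
log10(1.352941) = 0.131279
20 * 0.131279 = 2.6256
L = 83 + 2.6256 = 85.6 dB

85.6


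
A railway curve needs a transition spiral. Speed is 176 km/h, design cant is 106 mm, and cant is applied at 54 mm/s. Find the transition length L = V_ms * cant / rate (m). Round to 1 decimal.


Convert speed: V = 176 / 3.6 = 48.8889 m/s
L = 48.8889 * 106 / 54
L = 5182.2222 / 54
L = 96.0 m

96.0


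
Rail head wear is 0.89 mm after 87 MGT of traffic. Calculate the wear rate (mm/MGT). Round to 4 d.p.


Wear rate = total wear / cumulative tonnage
Rate = 0.89 / 87
Rate = 0.0102 mm/MGT

0.0102


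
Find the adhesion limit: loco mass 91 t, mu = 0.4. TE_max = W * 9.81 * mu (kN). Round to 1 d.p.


TE_max = W * g * mu
TE_max = 91 * 9.81 * 0.4
TE_max = 892.71 * 0.4
TE_max = 357.1 kN

357.1


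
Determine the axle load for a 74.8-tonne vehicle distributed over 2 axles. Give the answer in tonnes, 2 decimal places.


Load per axle = total weight / number of axles
Load = 74.8 / 2
Load = 37.40 tonnes

37.40


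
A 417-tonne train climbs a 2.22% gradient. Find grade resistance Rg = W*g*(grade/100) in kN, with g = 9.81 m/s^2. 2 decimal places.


Rg = W * 9.81 * grade / 100
Rg = 417 * 9.81 * 2.22 / 100
Rg = 4090.77 * 0.0222
Rg = 90.82 kN

90.82


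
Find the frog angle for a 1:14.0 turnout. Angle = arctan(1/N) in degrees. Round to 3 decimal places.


1/N = 1/14.0 = 0.071429
angle = arctan(0.071429) = 0.071307 rad
angle = 0.071307 * 180/pi = 4.086 degrees

4.086


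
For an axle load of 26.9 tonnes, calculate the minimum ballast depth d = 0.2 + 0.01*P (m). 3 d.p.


d = 0.2 + 0.01 * 26.9
d = 0.2 + 0.269
d = 0.469 m

0.469


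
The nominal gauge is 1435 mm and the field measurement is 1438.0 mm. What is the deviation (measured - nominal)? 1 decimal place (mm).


Deviation = measured - nominal
Deviation = 1438.0 - 1435
Deviation = 3.0 mm

3.0


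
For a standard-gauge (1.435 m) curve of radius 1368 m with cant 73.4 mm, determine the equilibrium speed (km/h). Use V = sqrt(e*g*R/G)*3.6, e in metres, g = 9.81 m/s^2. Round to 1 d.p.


Convert cant: e = 73.4 mm = 0.0734 m
V_ms = sqrt(0.0734 * 9.81 * 1368 / 1.435)
V_ms = sqrt(686.434754) = 26.1999 m/s
V = 26.1999 * 3.6 = 94.3 km/h

94.3


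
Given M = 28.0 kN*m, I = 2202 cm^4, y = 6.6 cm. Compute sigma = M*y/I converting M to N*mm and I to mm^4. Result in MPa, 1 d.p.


Convert units:
M = 28.0 kN*m = 28000000 N*mm
y = 6.6 cm = 66 mm
I = 2202 cm^4 = 22020000 mm^4
sigma = 28000000 * 66 / 22020000
sigma = 83.9 MPa

83.9


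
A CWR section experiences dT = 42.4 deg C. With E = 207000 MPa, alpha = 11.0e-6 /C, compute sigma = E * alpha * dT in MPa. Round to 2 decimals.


sigma = E * alpha * dT
sigma = 207000 * 11.0e-6 * 42.4
sigma = 2.277 * 42.4
sigma = 96.54 MPa

96.54


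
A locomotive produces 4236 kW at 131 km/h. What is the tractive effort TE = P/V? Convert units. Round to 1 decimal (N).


Convert: P = 4236 kW = 4236000 W
V = 131 / 3.6 = 36.3889 m/s
TE = 4236000 / 36.3889
TE = 116409.2 N

116409.2


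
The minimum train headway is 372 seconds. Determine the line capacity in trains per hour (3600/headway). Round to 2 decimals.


Capacity = 3600 / headway
Capacity = 3600 / 372
Capacity = 9.68 trains/hour

9.68


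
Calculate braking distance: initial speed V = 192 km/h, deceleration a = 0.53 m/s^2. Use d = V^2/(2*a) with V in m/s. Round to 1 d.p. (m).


Convert speed: V = 192 / 3.6 = 53.3333 m/s
V^2 = 2844.4444
d = 2844.4444 / (2 * 0.53)
d = 2844.4444 / 1.06
d = 2683.4 m

2683.4


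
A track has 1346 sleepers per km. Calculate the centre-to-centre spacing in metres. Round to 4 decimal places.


Spacing = 1000 m / number of sleepers
Spacing = 1000 / 1346
Spacing = 0.7429 m

0.7429


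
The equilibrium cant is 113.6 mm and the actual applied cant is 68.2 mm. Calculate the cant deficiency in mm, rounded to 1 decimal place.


Cant deficiency = equilibrium cant - actual cant
CD = 113.6 - 68.2
CD = 45.4 mm

45.4


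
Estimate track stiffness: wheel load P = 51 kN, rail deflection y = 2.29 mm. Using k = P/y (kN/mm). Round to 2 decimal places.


Track stiffness k = P / y
k = 51 / 2.29
k = 22.27 kN/mm

22.27


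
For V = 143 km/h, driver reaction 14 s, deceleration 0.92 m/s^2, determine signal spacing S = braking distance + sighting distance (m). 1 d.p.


V = 143 / 3.6 = 39.7222 m/s
Braking distance = 39.7222^2 / (2*0.92) = 857.5299 m
Sighting distance = 39.7222 * 14 = 556.1111 m
S = 857.5299 + 556.1111 = 1413.6 m

1413.6
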